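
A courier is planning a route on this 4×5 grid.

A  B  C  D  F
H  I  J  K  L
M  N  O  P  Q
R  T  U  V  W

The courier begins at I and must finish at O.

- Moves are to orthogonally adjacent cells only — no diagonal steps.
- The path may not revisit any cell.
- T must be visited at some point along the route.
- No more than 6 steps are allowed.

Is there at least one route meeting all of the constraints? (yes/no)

yes

One route that works: I → N → T → U → O.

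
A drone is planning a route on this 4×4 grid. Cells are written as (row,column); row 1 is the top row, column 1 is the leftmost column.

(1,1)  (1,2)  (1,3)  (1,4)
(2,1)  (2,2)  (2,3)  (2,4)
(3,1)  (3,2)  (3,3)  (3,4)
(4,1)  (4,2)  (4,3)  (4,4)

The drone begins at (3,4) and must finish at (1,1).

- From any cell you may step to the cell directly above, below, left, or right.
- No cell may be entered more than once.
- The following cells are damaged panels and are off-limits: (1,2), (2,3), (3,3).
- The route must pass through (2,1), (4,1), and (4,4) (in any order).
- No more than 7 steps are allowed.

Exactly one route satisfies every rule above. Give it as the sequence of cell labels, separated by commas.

(3,4), (4,4), (4,3), (4,2), (4,1), (3,1), (2,1), (1,1)

Any route must reach (2,1), (4,1), and (4,4) and still end at (1,1) within 7 moves, so the order of the required stops is forced.
Route from (3,4): down to (4,4), 3× left (reaching (4,1)), 3× up (reaching (1,1)) — 7 moves in all.
Check: all required cells visited; 7 ≤ 7 moves.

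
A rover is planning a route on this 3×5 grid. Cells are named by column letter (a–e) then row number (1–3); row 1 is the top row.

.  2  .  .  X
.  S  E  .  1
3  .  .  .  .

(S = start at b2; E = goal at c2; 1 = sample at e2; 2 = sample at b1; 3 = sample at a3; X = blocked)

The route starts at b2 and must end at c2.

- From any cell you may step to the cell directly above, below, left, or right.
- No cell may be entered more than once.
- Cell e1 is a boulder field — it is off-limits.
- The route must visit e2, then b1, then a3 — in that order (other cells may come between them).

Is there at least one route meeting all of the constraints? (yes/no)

no

Ignoring the required order, 3 revisit-free routes from b2 to c2 pass through all of e2, b1, and a3; the waypoint orders that occur are b1 → a3 → e2 (2); a3 → b1 → e2 (1) — never e2 → b1 → a3.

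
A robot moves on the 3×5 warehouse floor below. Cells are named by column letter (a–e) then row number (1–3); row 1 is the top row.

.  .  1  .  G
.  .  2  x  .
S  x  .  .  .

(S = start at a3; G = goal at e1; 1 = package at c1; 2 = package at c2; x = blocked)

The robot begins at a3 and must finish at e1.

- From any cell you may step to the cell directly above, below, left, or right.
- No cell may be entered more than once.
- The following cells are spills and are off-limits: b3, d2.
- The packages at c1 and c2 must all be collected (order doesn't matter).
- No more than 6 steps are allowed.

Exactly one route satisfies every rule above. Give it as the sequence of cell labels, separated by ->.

The budget equals the shortest possible length, so every move has to be on a shortest route through the required cells.
Route from a3: up 1 to a2, right 2 to c2, up 1 to c1, right 2 to e1 — 6 moves in all.
Check: all required cells visited; 6 ≤ 6 moves.

a3 -> a2 -> b2 -> c2 -> c1 -> d1 -> e1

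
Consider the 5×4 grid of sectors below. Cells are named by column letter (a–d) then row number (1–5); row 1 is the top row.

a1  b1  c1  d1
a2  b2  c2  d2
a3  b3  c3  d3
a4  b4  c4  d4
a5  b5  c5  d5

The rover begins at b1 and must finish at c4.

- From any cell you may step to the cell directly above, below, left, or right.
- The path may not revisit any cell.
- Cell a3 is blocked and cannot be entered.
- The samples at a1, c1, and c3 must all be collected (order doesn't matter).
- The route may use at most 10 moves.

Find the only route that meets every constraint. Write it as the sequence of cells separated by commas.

The 10-move cap with required stops at a1, c1, c3 leaves no slack for detours.
Route from b1: left 1 to a1, down 1 to a2, right 2 to c2, up 1 to c1, right 1 to d1, down 2 to d3, left 1 to c3, down 1 to c4 — 10 moves in all.
Check: all required cells visited; 10 ≤ 10 moves.

b1, a1, a2, b2, c2, c1, d1, d2, d3, c3, c4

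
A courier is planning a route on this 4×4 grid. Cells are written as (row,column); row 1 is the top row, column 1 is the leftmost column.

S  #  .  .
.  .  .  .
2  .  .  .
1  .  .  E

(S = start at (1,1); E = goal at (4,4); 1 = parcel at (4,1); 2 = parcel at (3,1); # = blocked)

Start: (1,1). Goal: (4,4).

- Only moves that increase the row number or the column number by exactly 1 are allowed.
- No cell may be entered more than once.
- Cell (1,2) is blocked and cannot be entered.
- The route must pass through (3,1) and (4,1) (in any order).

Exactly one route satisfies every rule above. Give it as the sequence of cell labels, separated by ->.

(1,1) -> (2,1) -> (3,1) -> (4,1) -> (4,2) -> (4,3) -> (4,4)

Moves only go right or down, so the column and row indices never decrease.
Route from (1,1): down 3 to (4,1), right 3 to (4,4) — 6 moves in all.
Check: all required cells visited.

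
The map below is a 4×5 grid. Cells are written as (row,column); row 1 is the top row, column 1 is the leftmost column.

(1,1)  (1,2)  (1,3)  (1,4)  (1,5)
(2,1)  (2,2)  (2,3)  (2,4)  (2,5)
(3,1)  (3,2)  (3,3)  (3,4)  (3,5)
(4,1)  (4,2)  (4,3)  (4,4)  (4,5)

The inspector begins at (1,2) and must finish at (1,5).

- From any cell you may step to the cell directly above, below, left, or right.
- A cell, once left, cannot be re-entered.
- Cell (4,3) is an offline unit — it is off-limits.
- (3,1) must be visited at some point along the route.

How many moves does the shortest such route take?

9

Any route passes through (3,1) somewhere between (1,2) and (1,5). Summing Manhattan distances along the two legs ((1,2) → (3,1) → (1,5)) gives a lower bound of 3 + 6 = 9 moves.
A route of 9 moves achieves this: (1,2) → (2,2) → (2,1) → (3,1) → (3,2) → (3,3) → (2,3) → (1,3) → (1,4) → (1,5).
Since 9 matches the lower bound, it is optimal.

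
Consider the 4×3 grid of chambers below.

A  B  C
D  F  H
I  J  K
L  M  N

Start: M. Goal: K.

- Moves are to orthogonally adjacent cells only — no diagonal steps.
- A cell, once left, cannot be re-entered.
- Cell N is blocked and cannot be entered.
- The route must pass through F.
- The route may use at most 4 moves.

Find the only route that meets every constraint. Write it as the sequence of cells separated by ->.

Any route must reach F and still end at K within 4 moves, so the order of the required stops is forced.
Route from M: 2× up (reaching F), right to H, down to K — 4 moves in all.
Check: all required cells visited; 4 ≤ 4 moves.

M -> J -> F -> H -> K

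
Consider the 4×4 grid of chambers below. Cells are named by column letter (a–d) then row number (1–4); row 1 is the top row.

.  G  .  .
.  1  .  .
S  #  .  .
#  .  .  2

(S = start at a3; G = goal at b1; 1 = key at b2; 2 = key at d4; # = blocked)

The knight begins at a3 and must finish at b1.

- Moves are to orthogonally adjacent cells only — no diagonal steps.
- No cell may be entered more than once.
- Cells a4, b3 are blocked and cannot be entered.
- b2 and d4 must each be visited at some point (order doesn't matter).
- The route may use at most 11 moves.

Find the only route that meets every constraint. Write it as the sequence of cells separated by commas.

a3, a2, b2, c2, c3, c4, d4, d3, d2, d1, c1, b1

The 11-move cap with required stops at b2, d4 leaves no slack for detours.
Route from a3: up 1 to a2, right 2 to c2, down 2 to c4, right 1 to d4, up 3 to d1, left 2 to b1 — 11 moves in all.
Check: all required cells visited; 11 ≤ 11 moves.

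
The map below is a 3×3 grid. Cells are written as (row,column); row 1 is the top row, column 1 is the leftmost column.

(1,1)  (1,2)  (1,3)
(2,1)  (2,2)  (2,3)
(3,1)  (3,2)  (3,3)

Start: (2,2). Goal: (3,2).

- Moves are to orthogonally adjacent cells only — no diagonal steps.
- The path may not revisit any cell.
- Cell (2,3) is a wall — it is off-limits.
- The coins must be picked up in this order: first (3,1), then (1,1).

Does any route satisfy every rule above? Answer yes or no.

no

Ignoring the required order, 1 revisit-free route from (2,2) to (3,2) passes through all of (3,1) and (1,1); the waypoint orders that occur are (1,1) → (3,1) (1) — never (3,1) → (1,1).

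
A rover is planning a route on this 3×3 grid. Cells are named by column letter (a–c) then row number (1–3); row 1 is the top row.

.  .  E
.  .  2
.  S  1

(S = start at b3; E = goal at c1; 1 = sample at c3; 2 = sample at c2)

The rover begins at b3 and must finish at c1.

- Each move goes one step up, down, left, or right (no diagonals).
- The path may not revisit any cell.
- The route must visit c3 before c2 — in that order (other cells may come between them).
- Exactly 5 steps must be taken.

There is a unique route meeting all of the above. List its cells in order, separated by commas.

The waypoints must appear in the order c3, c2, with no cell reused.
Route from b3: right 1 to c3, up 1 to c2, left 1 to b2, up 1 to b1, right 1 to c1 — 5 moves in all.
Check: order respected (1 at step 1, 2 at step 2); 5 moves as required.

b3, c3, c2, b2, b1, c1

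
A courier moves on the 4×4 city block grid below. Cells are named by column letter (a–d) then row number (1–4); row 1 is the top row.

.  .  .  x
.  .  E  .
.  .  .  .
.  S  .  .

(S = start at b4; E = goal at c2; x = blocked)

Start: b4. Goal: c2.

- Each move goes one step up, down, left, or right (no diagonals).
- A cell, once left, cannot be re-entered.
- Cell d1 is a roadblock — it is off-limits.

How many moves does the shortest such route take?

The Manhattan distance from b4 to c2 is |4−2| + |2−3| = 3, so at least 3 moves are needed.
A route of 3 moves achieves this: b4 → b3 → b2 → c2.
Since 3 matches the lower bound, it is optimal.

3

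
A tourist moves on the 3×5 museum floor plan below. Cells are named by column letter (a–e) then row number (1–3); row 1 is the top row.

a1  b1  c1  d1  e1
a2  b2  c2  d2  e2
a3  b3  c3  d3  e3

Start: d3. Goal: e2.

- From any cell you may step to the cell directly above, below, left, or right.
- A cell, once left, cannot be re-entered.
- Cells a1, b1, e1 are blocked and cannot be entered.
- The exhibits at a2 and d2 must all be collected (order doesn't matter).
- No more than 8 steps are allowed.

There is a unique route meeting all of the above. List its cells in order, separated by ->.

Any route must reach a2 and d2 and still end at e2 within 8 moves, so the order of the required stops is forced.
Route from d3: left 3 to a3, up 1 to a2, right 4 to e2 — 8 moves in all.
Check: all required cells visited; 8 ≤ 8 moves.

d3 -> c3 -> b3 -> a3 -> a2 -> b2 -> c2 -> d2 -> e2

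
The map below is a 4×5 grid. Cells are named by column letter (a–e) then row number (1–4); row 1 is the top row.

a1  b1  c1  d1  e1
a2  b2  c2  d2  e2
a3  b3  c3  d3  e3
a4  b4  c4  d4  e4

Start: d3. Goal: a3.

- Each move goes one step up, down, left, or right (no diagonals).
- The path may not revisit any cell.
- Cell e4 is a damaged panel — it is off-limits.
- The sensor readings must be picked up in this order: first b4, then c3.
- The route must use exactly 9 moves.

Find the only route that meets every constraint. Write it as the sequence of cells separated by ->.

The waypoints must appear in the order b4, c3, with no cell reused.
Route from d3: down 1 to d4, left 2 to b4, up 1 to b3, right 1 to c3, up 1 to c2, left 2 to a2, down 1 to a3 — 9 moves in all.
Check: order respected (b4 at step 3, c3 at step 5); 9 moves as required.

d3 -> d4 -> c4 -> b4 -> b3 -> c3 -> c2 -> b2 -> a2 -> a3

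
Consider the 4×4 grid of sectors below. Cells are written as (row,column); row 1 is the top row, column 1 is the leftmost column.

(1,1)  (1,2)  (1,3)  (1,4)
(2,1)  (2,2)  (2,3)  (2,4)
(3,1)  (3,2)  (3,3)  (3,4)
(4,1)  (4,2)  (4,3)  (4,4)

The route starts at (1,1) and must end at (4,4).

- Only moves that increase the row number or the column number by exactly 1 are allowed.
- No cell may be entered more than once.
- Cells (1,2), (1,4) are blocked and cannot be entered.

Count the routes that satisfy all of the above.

10

A right/down-only route from (1,1) to (4,4) makes exactly 3 down-moves and 3 right-moves in some order.
With no other constraints that would be C(6,3) = 20 routes.
Subtract routes through each blocked cell (inclusion–exclusion for overlaps): − through (1,2): 10 − through (1,4): 1 + through (1,2)&(1,4): 1 → 10.
That gives 10 routes.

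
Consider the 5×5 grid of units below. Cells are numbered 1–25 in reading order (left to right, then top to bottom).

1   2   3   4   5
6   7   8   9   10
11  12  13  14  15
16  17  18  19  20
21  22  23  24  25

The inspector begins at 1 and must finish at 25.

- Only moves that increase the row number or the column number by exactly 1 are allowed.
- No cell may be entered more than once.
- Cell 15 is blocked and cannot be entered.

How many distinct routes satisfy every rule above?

55

A right/down-only route from 1 to 25 makes exactly 4 down-moves and 4 right-moves in some order.
With no other constraints that would be C(8,4) = 70 routes.
Subtract routes through each blocked cell (inclusion–exclusion for overlaps): − through 15: 15 → 55.
That gives 55 routes.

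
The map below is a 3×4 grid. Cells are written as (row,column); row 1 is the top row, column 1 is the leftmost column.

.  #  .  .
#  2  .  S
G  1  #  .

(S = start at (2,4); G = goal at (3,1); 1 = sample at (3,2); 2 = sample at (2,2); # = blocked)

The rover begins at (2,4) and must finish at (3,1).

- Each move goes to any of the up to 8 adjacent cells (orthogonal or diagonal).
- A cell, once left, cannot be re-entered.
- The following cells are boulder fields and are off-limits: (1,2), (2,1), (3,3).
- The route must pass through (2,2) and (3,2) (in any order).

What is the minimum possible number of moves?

4

Any route passes through (2,2) and (3,2) in some order between (2,4) and (3,1). Summing Chebyshev distances along each leg and taking the cheapest ordering ((2,4) → (3,2) → (2,2) → (3,1)) gives a lower bound of 2 + 1 + 1 = 4 moves.
A route of 4 moves achieves this: (2,4) → (1,3) → (2,2) → (3,2) → (3,1).
Since 4 matches the lower bound, it is optimal.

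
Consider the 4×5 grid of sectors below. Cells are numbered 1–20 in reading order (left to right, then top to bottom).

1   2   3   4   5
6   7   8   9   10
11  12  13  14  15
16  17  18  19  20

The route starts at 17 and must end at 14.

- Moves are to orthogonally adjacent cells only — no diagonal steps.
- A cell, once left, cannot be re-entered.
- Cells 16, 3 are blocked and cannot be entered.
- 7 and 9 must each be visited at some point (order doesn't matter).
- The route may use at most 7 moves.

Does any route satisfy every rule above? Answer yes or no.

yes

One route that works: 17 → 12 → 7 → 8 → 9 → 14.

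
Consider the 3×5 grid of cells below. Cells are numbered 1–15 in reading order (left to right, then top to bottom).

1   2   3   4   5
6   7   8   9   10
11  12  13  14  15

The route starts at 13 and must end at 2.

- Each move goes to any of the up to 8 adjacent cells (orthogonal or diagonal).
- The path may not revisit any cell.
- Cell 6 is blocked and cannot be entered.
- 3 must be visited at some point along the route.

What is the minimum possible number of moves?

3

Any route passes through 3 somewhere between 13 and 2. Summing Chebyshev distances along the two legs (13 → 3 → 2) gives a lower bound of 2 + 1 = 3 moves.
A route of 3 moves achieves this: 13 → 7 → 3 → 2.
Since 3 matches the lower bound, it is optimal.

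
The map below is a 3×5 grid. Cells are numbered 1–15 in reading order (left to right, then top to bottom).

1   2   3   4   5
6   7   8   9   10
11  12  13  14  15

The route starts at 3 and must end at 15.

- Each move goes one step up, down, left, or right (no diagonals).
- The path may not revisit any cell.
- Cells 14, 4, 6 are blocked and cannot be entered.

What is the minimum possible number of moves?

4

The Manhattan distance from 3 to 15 is |1−3| + |3−5| = 4, so at least 4 moves are needed.
A route of 4 moves achieves this: 3 → 8 → 9 → 10 → 15.
Since 4 matches the lower bound, it is optimal.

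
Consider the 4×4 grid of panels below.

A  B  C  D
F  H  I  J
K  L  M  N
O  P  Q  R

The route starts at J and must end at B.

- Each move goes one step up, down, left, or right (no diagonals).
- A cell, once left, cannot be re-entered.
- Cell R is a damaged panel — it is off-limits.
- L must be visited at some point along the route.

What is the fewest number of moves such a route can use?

Any route passes through L somewhere between J and B. Summing Manhattan distances along the two legs (J → L → B) gives a lower bound of 3 + 2 = 5 moves.
A route of 5 moves achieves this: J → N → M → L → H → B.
Since 5 matches the lower bound, it is optimal.

5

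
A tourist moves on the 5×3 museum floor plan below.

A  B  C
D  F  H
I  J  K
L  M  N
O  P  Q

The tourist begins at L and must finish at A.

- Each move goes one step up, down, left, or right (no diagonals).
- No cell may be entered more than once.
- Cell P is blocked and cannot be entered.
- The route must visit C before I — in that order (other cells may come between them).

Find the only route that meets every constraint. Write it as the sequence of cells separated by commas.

The waypoints must appear in the order C, I, with no cell reused.
Route from L: right 2 to N, up 3 to C, left 1 to B, down 2 to J, left 1 to I, up 2 to A — 11 moves in all.
Check: order respected (C at step 5, I at step 9).

L, M, N, K, H, C, B, F, J, I, D, A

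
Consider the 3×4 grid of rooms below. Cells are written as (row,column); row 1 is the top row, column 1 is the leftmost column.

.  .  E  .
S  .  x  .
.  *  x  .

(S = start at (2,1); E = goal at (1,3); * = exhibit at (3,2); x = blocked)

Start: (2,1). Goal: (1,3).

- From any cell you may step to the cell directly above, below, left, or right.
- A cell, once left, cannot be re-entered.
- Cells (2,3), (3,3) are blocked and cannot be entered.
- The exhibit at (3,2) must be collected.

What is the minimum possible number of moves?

5

Any route passes through (3,2) somewhere between (2,1) and (1,3). Summing Manhattan distances along the two legs ((2,1) → (3,2) → (1,3)) gives a lower bound of 2 + 3 = 5 moves.
A route of 5 moves achieves this: (2,1) → (3,1) → (3,2) → (2,2) → (1,2) → (1,3).
Since 5 matches the lower bound, it is optimal.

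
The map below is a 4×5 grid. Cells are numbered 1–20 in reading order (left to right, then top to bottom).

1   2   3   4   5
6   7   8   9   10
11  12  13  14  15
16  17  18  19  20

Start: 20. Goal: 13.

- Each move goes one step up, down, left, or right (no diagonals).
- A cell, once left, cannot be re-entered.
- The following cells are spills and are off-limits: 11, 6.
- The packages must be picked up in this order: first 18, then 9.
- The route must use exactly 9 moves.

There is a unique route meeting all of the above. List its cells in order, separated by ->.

20 -> 19 -> 18 -> 17 -> 12 -> 7 -> 8 -> 9 -> 14 -> 13

The waypoints must appear in the order 18, 9, with no cell reused.
Route from 20: 3× left (reaching 17), 2× up (reaching 7), 2× right (reaching 9), down to 14, left to 13 — 9 moves in all.
Check: order respected (18 at step 2, 9 at step 7); 9 moves as required.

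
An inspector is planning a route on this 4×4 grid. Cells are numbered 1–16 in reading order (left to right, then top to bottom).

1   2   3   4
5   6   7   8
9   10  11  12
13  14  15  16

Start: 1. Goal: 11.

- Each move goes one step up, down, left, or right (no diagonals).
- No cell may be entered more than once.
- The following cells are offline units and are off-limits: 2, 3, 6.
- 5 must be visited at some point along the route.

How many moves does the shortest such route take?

4

Any route passes through 5 somewhere between 1 and 11. Summing Manhattan distances along the two legs (1 → 5 → 11) gives a lower bound of 1 + 3 = 4 moves.
A route of 4 moves achieves this: 1 → 5 → 9 → 10 → 11.
Since 4 matches the lower bound, it is optimal.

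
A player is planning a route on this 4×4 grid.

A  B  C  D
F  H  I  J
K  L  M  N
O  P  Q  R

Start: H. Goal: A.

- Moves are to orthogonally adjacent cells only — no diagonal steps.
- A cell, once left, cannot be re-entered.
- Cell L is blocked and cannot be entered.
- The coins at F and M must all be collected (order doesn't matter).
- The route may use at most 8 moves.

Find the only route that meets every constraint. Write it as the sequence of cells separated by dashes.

H - I - M - Q - P - O - K - F - A

The budget equals the shortest possible length, so every move has to be on a shortest route through the required cells.
Route from H: right to I, 2× down (reaching Q), 2× left (reaching O), 3× up (reaching A) — 8 moves in all.
Check: all required cells visited; 8 ≤ 8 moves.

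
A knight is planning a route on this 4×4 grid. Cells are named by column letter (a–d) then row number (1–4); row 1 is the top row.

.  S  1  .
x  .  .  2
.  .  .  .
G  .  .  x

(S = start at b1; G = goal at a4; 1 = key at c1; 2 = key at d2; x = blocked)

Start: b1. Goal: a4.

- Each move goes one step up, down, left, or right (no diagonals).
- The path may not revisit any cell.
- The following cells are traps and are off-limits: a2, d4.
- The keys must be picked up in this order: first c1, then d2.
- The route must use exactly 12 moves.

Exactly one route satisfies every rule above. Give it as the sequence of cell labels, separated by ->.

The waypoints must appear in the order c1, d2, with no cell reused.
Route from b1: down 1 to b2, right 1 to c2, up 1 to c1, right 1 to d1, down 2 to d3, left 1 to c3, down 1 to c4, left 1 to b4, up 1 to b3, left 1 to a3, down 1 to a4 — 12 moves in all.
Check: order respected (1 at step 3, 2 at step 5); 12 moves as required.

b1 -> b2 -> c2 -> c1 -> d1 -> d2 -> d3 -> c3 -> c4 -> b4 -> b3 -> a3 -> a4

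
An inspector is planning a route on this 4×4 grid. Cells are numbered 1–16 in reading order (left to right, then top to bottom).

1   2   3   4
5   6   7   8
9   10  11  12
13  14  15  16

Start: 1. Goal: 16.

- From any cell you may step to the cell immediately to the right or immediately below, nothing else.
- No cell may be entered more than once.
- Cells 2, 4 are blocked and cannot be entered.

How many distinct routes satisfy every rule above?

A right/down-only route from 1 to 16 makes exactly 3 down-moves and 3 right-moves in some order.
With no other constraints that would be C(6,3) = 20 routes.
Subtract routes through each blocked cell (inclusion–exclusion for overlaps): − through 2: 10 − through 4: 1 + through 2&4: 1 → 10.
That gives 10 routes.

10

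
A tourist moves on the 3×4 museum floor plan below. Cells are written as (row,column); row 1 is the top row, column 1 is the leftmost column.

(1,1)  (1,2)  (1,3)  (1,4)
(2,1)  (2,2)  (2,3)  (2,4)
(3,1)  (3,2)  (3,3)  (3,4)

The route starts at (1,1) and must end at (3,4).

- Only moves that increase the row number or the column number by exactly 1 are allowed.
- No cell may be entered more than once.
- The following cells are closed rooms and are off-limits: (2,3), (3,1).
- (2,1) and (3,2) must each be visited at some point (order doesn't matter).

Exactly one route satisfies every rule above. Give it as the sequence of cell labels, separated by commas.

(1,1), (2,1), (2,2), (3,2), (3,3), (3,4)

Moves only go right or down, so the column and row indices never decrease.
Route from (1,1): down 1 to (2,1), right 1 to (2,2), down 1 to (3,2), right 2 to (3,4) — 5 moves in all.
Check: all required cells visited.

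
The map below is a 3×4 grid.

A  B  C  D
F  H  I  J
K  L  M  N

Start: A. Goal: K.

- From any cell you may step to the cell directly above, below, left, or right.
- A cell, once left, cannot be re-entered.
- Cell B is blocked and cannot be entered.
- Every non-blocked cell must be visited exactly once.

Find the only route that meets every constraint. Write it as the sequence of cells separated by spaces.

Need to visit all 11 open cells exactly once, starting at A and ending at K.
Cell N has only two open neighbours (J and M), so the path must pass straight through it: one of those is the cell it's entered from and the other is where it exits.
Route from A: down 1 to F, right 2 to I, up 1 to C, right 1 to D, down 2 to N, left 3 to K — 10 moves in all.
Check: all 11 open cells covered.

A F H I C D J N M L K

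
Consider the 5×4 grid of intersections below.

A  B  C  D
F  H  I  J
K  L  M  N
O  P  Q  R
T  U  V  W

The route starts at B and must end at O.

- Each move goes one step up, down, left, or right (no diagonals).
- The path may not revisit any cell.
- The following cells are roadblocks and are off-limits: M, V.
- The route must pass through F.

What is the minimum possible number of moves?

Any route passes through F somewhere between B and O. Summing Manhattan distances along the two legs (B → F → O) gives a lower bound of 2 + 2 = 4 moves.
A route of 4 moves achieves this: B → H → F → K → O.
Since 4 matches the lower bound, it is optimal.

4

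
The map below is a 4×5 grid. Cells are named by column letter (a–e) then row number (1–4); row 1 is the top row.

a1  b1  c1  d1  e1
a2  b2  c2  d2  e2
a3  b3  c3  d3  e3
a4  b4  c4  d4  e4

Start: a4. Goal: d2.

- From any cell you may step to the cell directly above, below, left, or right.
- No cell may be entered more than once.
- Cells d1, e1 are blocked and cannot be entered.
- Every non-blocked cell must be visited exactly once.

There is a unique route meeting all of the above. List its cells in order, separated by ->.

a4 -> a3 -> a2 -> a1 -> b1 -> c1 -> c2 -> b2 -> b3 -> b4 -> c4 -> c3 -> d3 -> d4 -> e4 -> e3 -> e2 -> d2

Need to visit all 18 open cells exactly once, starting at a4 and ending at d2.
Cell e4 has only two open neighbours (e3 and d4), so the path must pass straight through it: one of those is the cell it's entered from and the other is where it exits.
Route from a4: 3× up (reaching a1), 2× right (reaching c1), down to c2, left to b2, 2× down (reaching b4), right to c4, up to c3, right to d3, down to d4, right to e4, 2× up (reaching e2), left to d2 — 17 moves in all.
Check: all 18 open cells covered.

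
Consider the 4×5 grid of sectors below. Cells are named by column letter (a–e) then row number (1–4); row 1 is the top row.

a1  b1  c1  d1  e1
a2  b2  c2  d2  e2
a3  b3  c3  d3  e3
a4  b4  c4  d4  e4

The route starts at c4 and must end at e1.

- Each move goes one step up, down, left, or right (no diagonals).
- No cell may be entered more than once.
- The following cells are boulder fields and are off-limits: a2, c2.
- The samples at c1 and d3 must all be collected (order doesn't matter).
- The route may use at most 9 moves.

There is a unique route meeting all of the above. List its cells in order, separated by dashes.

The 9-move cap with required stops at c1, d3 leaves no slack for detours.
Route from c4: right 1 to d4, up 1 to d3, left 2 to b3, up 2 to b1, right 3 to e1 — 9 moves in all.
Check: all required cells visited; 9 ≤ 9 moves.

c4 - d4 - d3 - c3 - b3 - b2 - b1 - c1 - d1 - e1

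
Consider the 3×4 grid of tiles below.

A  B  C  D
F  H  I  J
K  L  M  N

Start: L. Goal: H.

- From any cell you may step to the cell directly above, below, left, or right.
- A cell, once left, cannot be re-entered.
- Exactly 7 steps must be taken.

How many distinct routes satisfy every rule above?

6

Need simple routes of exactly 7 moves from L to H (Manhattan distance 1, so 3 moves are spent on a detour and 3 undoing it).
Enumerating: L K F A B C I H | L M I C B A F H | L M I J D C B H | L M N J D C I H | L M N J D C B H | L M N J I C B H.
That gives 6 routes.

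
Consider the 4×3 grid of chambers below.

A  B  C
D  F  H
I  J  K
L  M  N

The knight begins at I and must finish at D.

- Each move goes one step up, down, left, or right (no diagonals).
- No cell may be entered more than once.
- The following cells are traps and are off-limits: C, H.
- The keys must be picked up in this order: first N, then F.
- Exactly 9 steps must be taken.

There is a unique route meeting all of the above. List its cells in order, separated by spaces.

The waypoints must appear in the order N, F, with no cell reused.
Route from I: down to L, 2× right (reaching N), up to K, left to J, 2× up (reaching B), left to A, down to D — 9 moves in all.
Check: order respected (N at step 3, F at step 6); 9 moves as required.

I L M N K J F B A D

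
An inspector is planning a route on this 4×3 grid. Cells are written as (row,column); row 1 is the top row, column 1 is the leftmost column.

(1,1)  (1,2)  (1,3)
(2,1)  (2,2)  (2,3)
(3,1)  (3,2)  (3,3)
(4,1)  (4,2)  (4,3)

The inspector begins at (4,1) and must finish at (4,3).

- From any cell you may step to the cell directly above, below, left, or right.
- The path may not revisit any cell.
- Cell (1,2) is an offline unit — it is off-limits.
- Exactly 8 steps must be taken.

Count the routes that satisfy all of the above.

2

Need simple routes of exactly 8 moves from (4,1) to (4,3) (Manhattan distance 2, so 3 moves are spent on a detour and 3 undoing it).
Enumerating: (4,1) (3,1) (2,1) (2,2) (2,3) (3,3) (3,2) (4,2) (4,3) | (4,1) (4,2) (3,2) (3,1) (2,1) (2,2) (2,3) (3,3) (4,3).
That gives 2 routes.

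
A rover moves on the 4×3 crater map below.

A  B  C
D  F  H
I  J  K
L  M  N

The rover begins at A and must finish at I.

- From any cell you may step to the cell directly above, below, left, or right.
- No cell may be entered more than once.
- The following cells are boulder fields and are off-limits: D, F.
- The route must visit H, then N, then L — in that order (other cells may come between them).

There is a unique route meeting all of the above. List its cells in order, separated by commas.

The waypoints must appear in the order H, N, L, with no cell reused.
Route from A: right 2 to C, down 3 to N, left 2 to L, up 1 to I — 8 moves in all.
Check: order respected (H at step 3, N at step 5, L at step 7).

A, B, C, H, K, N, M, L, I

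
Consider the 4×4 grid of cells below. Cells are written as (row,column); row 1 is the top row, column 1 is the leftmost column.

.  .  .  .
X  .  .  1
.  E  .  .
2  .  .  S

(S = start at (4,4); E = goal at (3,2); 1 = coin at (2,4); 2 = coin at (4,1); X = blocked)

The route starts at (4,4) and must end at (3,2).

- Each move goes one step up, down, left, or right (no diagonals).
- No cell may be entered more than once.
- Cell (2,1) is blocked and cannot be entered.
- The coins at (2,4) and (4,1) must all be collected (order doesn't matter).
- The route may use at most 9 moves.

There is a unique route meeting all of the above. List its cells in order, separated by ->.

(4,4) -> (3,4) -> (2,4) -> (2,3) -> (3,3) -> (4,3) -> (4,2) -> (4,1) -> (3,1) -> (3,2)

The budget equals the shortest possible length, so every move has to be on a shortest route through the required cells.
Route from (4,4): up 2 to (2,4), left 1 to (2,3), down 2 to (4,3), left 2 to (4,1), up 1 to (3,1), right 1 to (3,2) — 9 moves in all.
Check: all required cells visited; 9 ≤ 9 moves.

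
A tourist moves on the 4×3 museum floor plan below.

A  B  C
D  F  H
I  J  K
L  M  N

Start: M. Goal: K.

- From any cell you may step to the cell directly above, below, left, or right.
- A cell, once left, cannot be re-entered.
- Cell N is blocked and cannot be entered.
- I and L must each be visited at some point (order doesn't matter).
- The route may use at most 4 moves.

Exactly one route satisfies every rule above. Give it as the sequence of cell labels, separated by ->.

M -> L -> I -> J -> K

The 4-move cap with required stops at I, L leaves no slack for detours.
Route from M: left to L, up to I, 2× right (reaching K) — 4 moves in all.
Check: all required cells visited; 4 ≤ 4 moves.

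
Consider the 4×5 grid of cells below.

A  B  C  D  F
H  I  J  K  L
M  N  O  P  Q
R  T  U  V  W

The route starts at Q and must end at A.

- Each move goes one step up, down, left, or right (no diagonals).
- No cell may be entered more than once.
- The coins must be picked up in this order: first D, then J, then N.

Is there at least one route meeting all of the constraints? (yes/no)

One route that works: Q → L → F → D → K → J → O → N → I → B → A.

yes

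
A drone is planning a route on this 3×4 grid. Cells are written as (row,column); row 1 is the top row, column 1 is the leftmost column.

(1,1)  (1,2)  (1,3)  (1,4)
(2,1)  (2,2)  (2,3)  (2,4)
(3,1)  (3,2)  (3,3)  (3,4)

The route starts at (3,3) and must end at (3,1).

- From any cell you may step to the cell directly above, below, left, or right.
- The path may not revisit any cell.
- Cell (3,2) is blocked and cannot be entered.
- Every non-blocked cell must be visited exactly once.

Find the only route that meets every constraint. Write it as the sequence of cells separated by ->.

(3,3) -> (3,4) -> (2,4) -> (1,4) -> (1,3) -> (2,3) -> (2,2) -> (1,2) -> (1,1) -> (2,1) -> (3,1)

Need to visit all 11 open cells exactly once, starting at (3,3) and ending at (3,1).
Route from (3,3): right to (3,4), 2× up (reaching (1,4)), left to (1,3), down to (2,3), left to (2,2), up to (1,2), left to (1,1), 2× down (reaching (3,1)) — 10 moves in all.
Check: all 11 open cells covered.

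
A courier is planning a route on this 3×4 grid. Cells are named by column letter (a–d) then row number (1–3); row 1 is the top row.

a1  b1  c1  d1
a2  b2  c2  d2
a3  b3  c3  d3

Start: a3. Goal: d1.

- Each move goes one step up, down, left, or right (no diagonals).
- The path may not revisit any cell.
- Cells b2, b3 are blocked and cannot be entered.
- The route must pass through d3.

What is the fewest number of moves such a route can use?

9

Any route passes through d3 somewhere between a3 and d1. Summing Manhattan distances along the two legs (a3 → d3 → d1) gives a lower bound of 3 + 2 = 5 moves.
That bound ignores the blocked cells. Measuring each leg by the fewest moves that actually steer around them (a3→d3: 7; d3→d1: 2) raises the lower bound to 9.
A route of 9 moves exists: a3 → a2 → a1 → b1 → c1 → c2 → c3 → d3 → d2 → d1.
Since 9 matches that lower bound, it is optimal.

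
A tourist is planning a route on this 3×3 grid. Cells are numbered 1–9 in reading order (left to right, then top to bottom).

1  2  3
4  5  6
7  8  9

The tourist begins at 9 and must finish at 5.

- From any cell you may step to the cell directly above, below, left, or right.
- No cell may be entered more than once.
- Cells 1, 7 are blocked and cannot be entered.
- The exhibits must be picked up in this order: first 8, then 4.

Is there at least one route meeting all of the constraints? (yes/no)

4 must be visited but has only one open neighbour (5), and it is neither the start nor the goal — the route would have to enter and leave through 5, re-entering it.

no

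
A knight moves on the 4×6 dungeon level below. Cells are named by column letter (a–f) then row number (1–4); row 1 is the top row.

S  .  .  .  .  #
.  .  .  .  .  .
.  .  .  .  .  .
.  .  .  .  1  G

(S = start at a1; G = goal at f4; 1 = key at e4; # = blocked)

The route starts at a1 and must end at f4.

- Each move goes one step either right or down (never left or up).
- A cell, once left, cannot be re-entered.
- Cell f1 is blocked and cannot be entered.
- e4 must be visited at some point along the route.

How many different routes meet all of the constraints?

35

A right/down-only route from a1 to f4 makes exactly 3 down-moves and 5 right-moves in some order.
With no other constraints that would be C(8,3) = 56 routes.
Split at e4 and multiply the segment counts (each segment already excludes blocked cells): a1→e4: 35; e4→f4: 1; product = 35.
That gives 35 routes.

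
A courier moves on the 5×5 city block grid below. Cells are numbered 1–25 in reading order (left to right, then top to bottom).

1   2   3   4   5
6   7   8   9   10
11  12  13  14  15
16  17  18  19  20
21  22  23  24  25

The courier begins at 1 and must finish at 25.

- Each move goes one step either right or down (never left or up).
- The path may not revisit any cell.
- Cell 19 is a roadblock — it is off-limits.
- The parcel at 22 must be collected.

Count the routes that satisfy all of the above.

5

A right/down-only route from 1 to 25 makes exactly 4 down-moves and 4 right-moves in some order.
With no other constraints that would be C(8,4) = 70 routes.
Split at 22 and multiply the segment counts (each segment already excludes blocked cells): 1→22: 5; 22→25: 1; product = 5.
That gives 5 routes.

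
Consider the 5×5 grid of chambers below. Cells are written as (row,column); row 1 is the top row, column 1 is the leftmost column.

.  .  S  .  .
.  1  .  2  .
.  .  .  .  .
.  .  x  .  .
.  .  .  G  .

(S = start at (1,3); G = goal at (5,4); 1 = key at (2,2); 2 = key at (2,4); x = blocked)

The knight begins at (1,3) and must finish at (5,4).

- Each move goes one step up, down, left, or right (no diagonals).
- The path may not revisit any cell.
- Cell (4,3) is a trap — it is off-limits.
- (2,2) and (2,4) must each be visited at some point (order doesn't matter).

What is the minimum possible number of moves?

7

Any route passes through (2,2) and (2,4) in some order between (1,3) and (5,4). Summing Manhattan distances along each leg and taking the cheapest ordering ((1,3) → (2,2) → (2,4) → (5,4)) gives a lower bound of 2 + 2 + 3 = 7 moves.
A route of 7 moves achieves this: (1,3) → (1,2) → (2,2) → (2,3) → (2,4) → (3,4) → (4,4) → (5,4).
Since 7 matches the lower bound, it is optimal.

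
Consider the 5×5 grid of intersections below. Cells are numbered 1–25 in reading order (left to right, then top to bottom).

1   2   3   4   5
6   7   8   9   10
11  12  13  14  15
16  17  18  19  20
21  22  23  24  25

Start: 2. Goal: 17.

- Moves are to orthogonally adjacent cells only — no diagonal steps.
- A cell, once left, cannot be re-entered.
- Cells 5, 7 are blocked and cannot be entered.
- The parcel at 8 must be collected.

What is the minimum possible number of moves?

Any route passes through 8 somewhere between 2 and 17. Summing Manhattan distances along the two legs (2 → 8 → 17) gives a lower bound of 2 + 3 = 5 moves.
A route of 5 moves achieves this: 2 → 3 → 8 → 13 → 18 → 17.
Since 5 matches the lower bound, it is optimal.

5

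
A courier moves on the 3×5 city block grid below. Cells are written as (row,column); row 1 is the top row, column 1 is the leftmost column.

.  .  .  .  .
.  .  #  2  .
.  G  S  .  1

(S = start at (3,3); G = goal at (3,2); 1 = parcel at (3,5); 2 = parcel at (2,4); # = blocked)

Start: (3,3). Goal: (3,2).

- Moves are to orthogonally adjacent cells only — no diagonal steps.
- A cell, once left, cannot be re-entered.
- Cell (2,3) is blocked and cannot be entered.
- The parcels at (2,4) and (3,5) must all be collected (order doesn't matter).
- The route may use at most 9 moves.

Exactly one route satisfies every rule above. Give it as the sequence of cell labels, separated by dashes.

The 9-move cap with required stops at (2,4), (3,5) leaves no slack for detours.
Route from (3,3): 2× right (reaching (3,5)), up to (2,5), left to (2,4), up to (1,4), 2× left (reaching (1,2)), 2× down (reaching (3,2)) — 9 moves in all.
Check: all required cells visited; 9 ≤ 9 moves.

(3,3) - (3,4) - (3,5) - (2,5) - (2,4) - (1,4) - (1,3) - (1,2) - (2,2) - (3,2)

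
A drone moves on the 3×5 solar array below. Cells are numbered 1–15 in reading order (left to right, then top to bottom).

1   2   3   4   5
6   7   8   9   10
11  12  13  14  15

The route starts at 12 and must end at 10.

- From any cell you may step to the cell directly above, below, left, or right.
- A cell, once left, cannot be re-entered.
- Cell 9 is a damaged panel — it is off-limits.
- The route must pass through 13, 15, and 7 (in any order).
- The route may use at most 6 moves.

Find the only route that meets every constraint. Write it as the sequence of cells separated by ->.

12 -> 7 -> 8 -> 13 -> 14 -> 15 -> 10

The budget equals the shortest possible length, so every move has to be on a shortest route through the required cells.
Route from 12: up to 7, right to 8, down to 13, 2× right (reaching 15), up to 10 — 6 moves in all.
Check: all required cells visited; 6 ≤ 6 moves.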